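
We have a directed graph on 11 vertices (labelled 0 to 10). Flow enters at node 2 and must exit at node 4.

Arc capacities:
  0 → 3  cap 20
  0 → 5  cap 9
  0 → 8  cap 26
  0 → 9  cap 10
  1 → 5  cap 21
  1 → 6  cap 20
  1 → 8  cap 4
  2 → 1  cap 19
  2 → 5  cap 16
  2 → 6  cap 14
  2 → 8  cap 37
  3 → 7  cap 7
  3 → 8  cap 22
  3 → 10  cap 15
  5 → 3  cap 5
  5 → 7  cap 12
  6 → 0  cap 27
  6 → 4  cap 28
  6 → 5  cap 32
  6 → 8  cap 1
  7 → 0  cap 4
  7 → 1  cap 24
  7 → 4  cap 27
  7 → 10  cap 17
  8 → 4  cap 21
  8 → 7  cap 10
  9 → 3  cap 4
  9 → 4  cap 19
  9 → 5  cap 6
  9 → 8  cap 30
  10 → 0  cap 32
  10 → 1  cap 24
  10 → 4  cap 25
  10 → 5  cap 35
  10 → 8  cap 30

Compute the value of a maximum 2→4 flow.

augment #1: 2→6→4 bottleneck 14, total now 14
augment #2: 2→8→4 bottleneck 21, total now 35
augment #3: 2→1→6→4 bottleneck 14, total now 49
augment #4: 2→5→7→4 bottleneck 12, total now 61
augment #5: 2→8→7→4 bottleneck 10, total now 71
augment #6: 2→5→3→7→4 bottleneck 4, total now 75
augment #7: 2→1→5→3→7→4 bottleneck 1, total now 76
augment #8: 2→1→6→0→9→4 bottleneck 4, total now 80

Maximum flow value: 80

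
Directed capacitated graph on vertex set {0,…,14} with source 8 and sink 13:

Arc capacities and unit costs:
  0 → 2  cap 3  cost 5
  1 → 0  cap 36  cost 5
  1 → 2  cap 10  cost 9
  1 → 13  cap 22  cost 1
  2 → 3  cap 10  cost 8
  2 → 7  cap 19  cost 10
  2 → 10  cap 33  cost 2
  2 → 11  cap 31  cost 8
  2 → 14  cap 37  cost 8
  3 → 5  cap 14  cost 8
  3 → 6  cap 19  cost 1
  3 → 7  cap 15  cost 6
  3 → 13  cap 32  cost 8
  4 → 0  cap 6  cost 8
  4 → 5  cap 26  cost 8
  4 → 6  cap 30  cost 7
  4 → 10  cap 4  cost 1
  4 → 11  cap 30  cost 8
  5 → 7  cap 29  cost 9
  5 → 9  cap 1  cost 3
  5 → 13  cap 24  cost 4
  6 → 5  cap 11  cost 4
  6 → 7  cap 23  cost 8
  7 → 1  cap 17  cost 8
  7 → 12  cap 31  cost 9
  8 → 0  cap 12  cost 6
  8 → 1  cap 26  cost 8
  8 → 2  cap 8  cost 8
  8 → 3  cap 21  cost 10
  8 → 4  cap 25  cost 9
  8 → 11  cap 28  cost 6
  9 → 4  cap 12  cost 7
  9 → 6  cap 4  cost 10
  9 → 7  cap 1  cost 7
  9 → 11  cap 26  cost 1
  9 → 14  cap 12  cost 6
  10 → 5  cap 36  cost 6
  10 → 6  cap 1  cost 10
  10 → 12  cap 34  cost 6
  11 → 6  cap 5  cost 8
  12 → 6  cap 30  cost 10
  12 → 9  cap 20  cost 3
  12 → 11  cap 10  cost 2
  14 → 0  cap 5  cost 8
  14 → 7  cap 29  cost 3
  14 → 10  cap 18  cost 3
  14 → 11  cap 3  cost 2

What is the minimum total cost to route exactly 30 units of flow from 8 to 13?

Minimum cost for 30 units: 342

shortest-cost path #1: 8→1→13 push 22 @ unit cost 9 (adds 198)
shortest-cost path #2: 8→3→13 push 8 @ unit cost 18 (adds 144)
total cost = 342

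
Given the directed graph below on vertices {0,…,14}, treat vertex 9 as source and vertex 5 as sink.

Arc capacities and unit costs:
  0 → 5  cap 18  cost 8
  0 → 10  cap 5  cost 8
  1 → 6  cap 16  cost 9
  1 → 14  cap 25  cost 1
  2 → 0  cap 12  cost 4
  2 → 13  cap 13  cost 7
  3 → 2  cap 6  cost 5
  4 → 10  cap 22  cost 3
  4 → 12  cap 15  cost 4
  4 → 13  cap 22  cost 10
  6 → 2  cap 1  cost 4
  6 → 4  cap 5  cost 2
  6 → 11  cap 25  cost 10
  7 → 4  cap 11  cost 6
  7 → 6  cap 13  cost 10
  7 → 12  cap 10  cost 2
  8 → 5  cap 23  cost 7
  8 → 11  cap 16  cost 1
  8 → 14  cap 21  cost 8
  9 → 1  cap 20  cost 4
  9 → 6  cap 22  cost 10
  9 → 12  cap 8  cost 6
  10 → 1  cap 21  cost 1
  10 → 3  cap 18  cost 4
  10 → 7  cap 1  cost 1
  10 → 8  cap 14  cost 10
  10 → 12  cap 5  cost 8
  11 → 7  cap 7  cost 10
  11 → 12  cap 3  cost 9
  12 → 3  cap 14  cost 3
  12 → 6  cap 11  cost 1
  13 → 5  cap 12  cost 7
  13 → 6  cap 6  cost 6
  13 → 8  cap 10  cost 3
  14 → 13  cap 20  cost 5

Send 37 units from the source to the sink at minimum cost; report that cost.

shortest-cost path #1: 9→1→14→13→5 push 12 @ unit cost 17 (adds 204)
shortest-cost path #2: 9→1→14→13→8→5 push 8 @ unit cost 20 (adds 160)
shortest-cost path #3: 9→12→6→2→0→5 push 1 @ unit cost 23 (adds 23)
shortest-cost path #4: 9→12→3→2→0→5 push 6 @ unit cost 26 (adds 156)
shortest-cost path #5: 9→12→6→4→10→8→5 push 1 @ unit cost 29 (adds 29)
shortest-cost path #6: 9→6→4→10→8→5 push 4 @ unit cost 32 (adds 128)
shortest-cost path #7: 9→6→11→7→4→10→8→5 push 5 @ unit cost 56 (adds 280)
total cost = 980

Minimum cost for 37 units: 980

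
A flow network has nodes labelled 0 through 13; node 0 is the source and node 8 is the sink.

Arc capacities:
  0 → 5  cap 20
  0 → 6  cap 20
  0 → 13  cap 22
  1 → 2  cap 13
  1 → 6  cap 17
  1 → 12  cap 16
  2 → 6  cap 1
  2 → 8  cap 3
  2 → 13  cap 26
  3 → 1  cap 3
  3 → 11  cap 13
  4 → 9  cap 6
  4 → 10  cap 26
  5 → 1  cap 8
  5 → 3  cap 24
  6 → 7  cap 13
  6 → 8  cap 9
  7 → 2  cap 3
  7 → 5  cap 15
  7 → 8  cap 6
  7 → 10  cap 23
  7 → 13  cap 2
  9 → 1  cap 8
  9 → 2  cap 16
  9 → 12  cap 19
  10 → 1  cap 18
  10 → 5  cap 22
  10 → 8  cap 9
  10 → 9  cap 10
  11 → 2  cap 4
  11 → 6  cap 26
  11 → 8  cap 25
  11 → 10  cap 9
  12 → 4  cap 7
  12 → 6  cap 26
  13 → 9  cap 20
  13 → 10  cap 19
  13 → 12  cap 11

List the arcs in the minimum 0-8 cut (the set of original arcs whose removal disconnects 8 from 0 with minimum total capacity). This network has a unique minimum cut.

augment #1: 0→6→8 push 9
augment #2: 0→6→7→8 push 6
augment #3: 0→13→10→8 push 9
augment #4: 0→5→1→2→8 push 3
augment #5: 0→5→3→11→8 push 13
max flow = 40; residual-reachable set from 0 gives S-side
cut edges (S→T): {(2,8), (3,11), (6,8), (7,8), (10,8)} total cap 40

Min-cut arcs: {(2,8), (3,11), (6,8), (7,8), (10,8)} (total capacity 40)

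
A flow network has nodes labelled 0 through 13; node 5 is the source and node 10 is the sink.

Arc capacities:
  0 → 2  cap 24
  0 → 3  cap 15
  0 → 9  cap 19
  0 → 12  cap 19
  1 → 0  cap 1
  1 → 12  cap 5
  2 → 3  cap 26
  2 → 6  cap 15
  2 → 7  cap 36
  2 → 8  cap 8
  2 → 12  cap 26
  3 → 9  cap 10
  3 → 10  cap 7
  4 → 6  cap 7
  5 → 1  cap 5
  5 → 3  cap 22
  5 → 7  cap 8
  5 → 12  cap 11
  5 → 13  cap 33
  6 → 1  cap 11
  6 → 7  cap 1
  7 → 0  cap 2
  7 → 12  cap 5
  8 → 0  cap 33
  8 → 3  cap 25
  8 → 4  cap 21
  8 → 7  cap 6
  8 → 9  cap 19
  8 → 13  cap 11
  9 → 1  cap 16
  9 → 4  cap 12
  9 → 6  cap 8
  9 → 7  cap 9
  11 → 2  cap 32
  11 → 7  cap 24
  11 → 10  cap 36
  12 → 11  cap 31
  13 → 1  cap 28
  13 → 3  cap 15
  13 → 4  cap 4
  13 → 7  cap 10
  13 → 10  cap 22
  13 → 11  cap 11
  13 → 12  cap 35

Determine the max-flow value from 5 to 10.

augment #1: 5→3→10 bottleneck 7, total now 7
augment #2: 5→13→10 bottleneck 22, total now 29
augment #3: 5→12→11→10 bottleneck 11, total now 40
augment #4: 5→13→11→10 bottleneck 11, total now 51
augment #5: 5→1→12→11→10 bottleneck 5, total now 56
augment #6: 5→7→12→11→10 bottleneck 5, total now 61
augment #7: 5→7→0→12→11→10 bottleneck 2, total now 63
augment #8: 5→3→9→1→0→12→11→10 bottleneck 1, total now 64

Maximum flow value: 64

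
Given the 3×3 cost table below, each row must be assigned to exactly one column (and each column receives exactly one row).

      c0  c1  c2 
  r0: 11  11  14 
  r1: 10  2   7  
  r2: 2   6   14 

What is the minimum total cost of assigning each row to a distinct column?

optimal assignment: row0→col2 (cost 14), row1→col1 (cost 2), row2→col0 (cost 2)
total = 14 + 2 + 2 = 18

Minimum assignment cost: 18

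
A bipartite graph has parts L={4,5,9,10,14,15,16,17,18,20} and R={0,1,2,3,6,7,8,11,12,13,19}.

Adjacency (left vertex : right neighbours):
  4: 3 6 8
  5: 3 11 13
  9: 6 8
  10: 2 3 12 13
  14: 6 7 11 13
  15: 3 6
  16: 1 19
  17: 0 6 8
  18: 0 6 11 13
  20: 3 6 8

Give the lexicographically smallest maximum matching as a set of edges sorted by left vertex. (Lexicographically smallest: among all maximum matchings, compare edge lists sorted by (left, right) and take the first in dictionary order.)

|M| = 9 (so the lex-smallest maximum matching has 9 edges)
process left vertices in ascending order; for each, take the smallest-labelled available neighbour that still permits 9 edges overall, or leave it unmatched if none does
lex-smallest matching: {4-3, 5-11, 9-6, 10-2, 14-7, 16-1, 17-0, 18-13, 20-8}

Lex-smallest maximum matching: {(4,3), (5,11), (9,6), (10,2), (14,7), (16,1), (17,0), (18,13), (20,8)}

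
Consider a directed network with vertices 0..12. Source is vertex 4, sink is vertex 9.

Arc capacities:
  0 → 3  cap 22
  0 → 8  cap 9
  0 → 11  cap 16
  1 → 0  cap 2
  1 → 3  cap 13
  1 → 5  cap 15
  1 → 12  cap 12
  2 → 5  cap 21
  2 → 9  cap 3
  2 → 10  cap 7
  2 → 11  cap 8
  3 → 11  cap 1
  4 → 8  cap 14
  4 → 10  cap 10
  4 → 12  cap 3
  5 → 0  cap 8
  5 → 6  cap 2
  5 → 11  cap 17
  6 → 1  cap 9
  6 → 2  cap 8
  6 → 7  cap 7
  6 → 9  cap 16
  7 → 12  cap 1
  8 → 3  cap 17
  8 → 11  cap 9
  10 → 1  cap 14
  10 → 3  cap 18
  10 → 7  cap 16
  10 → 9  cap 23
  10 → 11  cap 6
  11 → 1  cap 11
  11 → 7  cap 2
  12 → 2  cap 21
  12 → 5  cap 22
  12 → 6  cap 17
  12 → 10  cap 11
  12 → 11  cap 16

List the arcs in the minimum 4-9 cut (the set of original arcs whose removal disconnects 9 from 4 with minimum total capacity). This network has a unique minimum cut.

Min-cut arcs: {(3,11), (4,10), (4,12), (8,11)} (total capacity 23)

augment #1: 4→10→9 push 10
augment #2: 4→12→2→9 push 3
augment #3: 4→8→11→1→5→6→9 push 2
augment #4: 4→8→11→1→12→6→9 push 7
augment #5: 4→8→3→11→1→12→6→9 push 1
max flow = 23; residual-reachable set from 4 gives S-side
cut edges (S→T): {(3,11), (4,10), (4,12), (8,11)} total cap 23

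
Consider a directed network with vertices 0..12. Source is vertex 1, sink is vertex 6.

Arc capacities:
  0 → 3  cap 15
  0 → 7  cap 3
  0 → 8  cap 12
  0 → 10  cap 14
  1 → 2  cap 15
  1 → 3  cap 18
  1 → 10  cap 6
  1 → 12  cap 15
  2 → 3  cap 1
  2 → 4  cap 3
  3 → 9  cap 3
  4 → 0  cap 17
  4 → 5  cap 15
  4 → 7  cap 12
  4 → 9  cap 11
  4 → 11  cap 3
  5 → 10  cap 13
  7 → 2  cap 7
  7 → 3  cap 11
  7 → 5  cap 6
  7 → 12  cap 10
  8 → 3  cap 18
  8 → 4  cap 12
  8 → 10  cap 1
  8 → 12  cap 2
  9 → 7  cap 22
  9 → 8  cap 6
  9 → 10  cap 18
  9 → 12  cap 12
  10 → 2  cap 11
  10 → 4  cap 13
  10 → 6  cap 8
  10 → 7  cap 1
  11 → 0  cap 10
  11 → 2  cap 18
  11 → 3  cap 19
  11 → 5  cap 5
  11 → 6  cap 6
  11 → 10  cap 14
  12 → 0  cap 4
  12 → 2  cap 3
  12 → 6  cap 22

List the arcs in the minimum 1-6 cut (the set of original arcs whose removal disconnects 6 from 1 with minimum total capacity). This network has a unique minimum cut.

augment #1: 1→10→6 push 6
augment #2: 1→12→6 push 15
augment #3: 1→2→4→11→6 push 3
augment #4: 1→3→9→10→6 push 2
augment #5: 1→3→9→12→6 push 1
max flow = 27; residual-reachable set from 1 gives S-side
cut edges (S→T): {(1,10), (1,12), (2,4), (3,9)} total cap 27

Min-cut arcs: {(1,10), (1,12), (2,4), (3,9)} (total capacity 27)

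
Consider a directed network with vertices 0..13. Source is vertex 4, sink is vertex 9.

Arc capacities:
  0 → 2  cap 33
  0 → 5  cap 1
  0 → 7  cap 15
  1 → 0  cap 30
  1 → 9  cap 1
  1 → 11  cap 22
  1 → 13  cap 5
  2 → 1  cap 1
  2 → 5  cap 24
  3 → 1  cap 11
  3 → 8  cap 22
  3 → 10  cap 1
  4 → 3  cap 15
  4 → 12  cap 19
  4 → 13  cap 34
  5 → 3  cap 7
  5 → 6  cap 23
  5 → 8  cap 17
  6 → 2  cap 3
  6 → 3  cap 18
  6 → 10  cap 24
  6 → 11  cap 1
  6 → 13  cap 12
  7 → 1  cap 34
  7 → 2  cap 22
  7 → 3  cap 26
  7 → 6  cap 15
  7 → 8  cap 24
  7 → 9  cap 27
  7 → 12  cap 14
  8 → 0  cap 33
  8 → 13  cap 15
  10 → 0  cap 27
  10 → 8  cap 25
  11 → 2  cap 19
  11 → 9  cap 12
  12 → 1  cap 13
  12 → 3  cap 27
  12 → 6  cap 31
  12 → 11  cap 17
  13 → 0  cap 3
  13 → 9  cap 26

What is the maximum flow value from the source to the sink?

augment #1: 4→13→9 bottleneck 26, total now 26
augment #2: 4→3→1→9 bottleneck 1, total now 27
augment #3: 4→12→11→9 bottleneck 12, total now 39
augment #4: 4→13→0→7→9 bottleneck 3, total now 42
augment #5: 4→3→1→0→7→9 bottleneck 10, total now 52
augment #6: 4→3→8→0→7→9 bottleneck 2, total now 54

Maximum flow value: 54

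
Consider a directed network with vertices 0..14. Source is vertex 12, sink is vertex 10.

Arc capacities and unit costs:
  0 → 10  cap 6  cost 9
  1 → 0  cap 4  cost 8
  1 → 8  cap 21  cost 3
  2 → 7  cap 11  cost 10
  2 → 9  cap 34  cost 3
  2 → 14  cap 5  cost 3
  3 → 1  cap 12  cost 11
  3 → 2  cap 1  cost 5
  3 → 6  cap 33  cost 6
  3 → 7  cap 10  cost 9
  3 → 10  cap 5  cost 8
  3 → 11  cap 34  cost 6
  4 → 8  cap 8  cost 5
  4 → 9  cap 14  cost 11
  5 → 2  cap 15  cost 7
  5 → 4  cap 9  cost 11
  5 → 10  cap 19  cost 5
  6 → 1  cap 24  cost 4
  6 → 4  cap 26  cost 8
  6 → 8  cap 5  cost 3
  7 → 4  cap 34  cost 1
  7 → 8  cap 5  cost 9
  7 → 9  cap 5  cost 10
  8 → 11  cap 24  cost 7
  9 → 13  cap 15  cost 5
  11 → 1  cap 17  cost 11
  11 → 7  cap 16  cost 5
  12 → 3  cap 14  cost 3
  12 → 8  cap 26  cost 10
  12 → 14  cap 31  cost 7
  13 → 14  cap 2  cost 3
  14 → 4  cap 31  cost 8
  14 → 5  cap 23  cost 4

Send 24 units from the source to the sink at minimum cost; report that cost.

shortest-cost path #1: 12→3→10 push 5 @ unit cost 11 (adds 55)
shortest-cost path #2: 12→14→5→10 push 19 @ unit cost 16 (adds 304)
total cost = 359

Minimum cost for 24 units: 359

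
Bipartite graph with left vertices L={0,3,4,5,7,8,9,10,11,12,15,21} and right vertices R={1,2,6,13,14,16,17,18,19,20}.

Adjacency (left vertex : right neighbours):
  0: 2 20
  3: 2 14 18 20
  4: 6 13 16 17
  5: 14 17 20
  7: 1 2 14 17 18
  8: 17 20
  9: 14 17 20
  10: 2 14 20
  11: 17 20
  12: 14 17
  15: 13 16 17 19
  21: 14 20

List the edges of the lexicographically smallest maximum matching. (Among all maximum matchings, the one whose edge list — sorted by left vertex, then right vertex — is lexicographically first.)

Lex-smallest maximum matching: {(0,2), (3,18), (4,6), (5,14), (7,1), (8,17), (9,20), (15,13)}

|M| = 8 (so the lex-smallest maximum matching has 8 edges)
process left vertices in ascending order; for each, take the smallest-labelled available neighbour that still permits 8 edges overall, or leave it unmatched if none does
lex-smallest matching: {0-2, 3-18, 4-6, 5-14, 7-1, 8-17, 9-20, 15-13}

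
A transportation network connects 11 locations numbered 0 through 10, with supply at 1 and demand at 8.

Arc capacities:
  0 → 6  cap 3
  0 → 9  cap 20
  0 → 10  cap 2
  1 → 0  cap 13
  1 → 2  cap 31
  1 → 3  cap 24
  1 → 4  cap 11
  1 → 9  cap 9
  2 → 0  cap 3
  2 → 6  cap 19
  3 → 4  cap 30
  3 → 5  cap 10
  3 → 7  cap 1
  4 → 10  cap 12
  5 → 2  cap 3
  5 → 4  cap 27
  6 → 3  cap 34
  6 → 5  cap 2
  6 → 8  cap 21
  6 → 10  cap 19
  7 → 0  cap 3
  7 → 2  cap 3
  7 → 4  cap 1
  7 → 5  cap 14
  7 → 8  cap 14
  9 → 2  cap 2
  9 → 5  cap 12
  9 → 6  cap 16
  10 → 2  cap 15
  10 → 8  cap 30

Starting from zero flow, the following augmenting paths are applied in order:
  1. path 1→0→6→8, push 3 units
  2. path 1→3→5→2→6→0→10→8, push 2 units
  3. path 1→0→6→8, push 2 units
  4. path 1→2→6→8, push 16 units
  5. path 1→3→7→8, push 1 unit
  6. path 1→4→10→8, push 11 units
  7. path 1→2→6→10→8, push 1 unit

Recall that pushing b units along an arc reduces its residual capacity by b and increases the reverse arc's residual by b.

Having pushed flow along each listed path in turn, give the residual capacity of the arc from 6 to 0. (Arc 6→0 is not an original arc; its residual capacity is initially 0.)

after path 1 (1→0→6→8, push 3): res(6,0)=3
after path 2 (1→3→5→2→6→0→10→8, push 2): res(6,0)=1
after path 3 (1→0→6→8, push 2): res(6,0)=3
after path 4 (1→2→6→8, push 16): res(6,0)=3
after path 5 (1→3→7→8, push 1): res(6,0)=3
after path 6 (1→4→10→8, push 11): res(6,0)=3
after path 7 (1→2→6→10→8, push 1): res(6,0)=3

Residual capacity of (6,0): 3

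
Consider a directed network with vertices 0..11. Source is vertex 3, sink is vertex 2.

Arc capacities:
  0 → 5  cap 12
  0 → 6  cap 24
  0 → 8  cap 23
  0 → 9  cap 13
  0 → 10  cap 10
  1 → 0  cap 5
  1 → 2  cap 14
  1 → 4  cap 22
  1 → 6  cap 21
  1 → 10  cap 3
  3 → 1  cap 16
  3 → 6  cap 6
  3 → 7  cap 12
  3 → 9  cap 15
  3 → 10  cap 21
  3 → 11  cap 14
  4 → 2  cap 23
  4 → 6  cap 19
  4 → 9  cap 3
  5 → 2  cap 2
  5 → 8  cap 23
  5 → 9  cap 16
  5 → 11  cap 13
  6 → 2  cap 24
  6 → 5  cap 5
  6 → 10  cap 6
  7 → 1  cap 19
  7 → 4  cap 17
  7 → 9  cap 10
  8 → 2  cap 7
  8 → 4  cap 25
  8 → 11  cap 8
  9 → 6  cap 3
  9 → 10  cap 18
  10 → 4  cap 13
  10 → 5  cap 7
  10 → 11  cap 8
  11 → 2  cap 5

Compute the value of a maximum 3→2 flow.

augment #1: 3→1→2 bottleneck 14, total now 14
augment #2: 3→6→2 bottleneck 6, total now 20
augment #3: 3→11→2 bottleneck 5, total now 25
augment #4: 3→1→4→2 bottleneck 2, total now 27
augment #5: 3→7→4→2 bottleneck 12, total now 39
augment #6: 3→9→6→2 bottleneck 3, total now 42
augment #7: 3→10→4→2 bottleneck 9, total now 51
augment #8: 3→10→5→2 bottleneck 2, total now 53
augment #9: 3→10→4→6→2 bottleneck 4, total now 57
augment #10: 3→10→5→8→2 bottleneck 5, total now 62

Maximum flow value: 62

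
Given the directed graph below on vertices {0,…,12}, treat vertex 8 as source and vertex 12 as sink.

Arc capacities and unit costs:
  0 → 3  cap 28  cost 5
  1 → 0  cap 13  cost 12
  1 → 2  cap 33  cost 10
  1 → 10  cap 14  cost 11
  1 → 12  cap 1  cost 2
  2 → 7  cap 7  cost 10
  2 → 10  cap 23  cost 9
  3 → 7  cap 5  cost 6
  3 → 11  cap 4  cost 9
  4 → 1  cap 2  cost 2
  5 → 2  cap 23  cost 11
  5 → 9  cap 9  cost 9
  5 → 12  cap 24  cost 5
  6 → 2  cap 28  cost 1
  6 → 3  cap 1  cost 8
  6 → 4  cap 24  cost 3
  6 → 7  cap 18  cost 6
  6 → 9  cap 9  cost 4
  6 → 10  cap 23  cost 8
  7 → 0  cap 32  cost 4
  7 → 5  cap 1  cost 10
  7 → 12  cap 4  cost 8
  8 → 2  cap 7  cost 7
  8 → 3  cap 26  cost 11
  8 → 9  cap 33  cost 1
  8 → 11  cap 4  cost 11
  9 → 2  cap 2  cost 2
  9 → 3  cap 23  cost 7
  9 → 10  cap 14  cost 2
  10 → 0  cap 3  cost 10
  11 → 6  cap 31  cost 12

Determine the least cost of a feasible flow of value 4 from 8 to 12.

Minimum cost for 4 units: 86

shortest-cost path #1: 8→9→2→7→12 push 2 @ unit cost 21 (adds 42)
shortest-cost path #2: 8→9→3→7→12 push 2 @ unit cost 22 (adds 44)
total cost = 86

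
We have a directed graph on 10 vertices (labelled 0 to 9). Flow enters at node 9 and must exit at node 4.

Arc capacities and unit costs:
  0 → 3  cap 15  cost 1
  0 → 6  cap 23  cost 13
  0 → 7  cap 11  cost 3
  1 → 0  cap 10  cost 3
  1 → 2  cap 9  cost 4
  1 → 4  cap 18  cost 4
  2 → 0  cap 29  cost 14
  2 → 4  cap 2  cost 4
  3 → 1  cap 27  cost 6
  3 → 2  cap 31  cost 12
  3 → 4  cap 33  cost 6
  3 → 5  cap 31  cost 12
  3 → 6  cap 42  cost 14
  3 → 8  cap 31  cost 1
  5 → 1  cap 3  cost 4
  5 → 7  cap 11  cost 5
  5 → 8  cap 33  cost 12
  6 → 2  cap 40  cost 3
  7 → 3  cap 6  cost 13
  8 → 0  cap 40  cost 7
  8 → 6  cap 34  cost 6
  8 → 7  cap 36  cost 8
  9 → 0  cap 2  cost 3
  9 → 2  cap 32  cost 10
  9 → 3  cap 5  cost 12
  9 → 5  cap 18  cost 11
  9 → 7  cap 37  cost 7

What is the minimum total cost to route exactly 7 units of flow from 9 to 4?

Minimum cost for 7 units: 102

shortest-cost path #1: 9→0→3→4 push 2 @ unit cost 10 (adds 20)
shortest-cost path #2: 9→2→4 push 2 @ unit cost 14 (adds 28)
shortest-cost path #3: 9→3→4 push 3 @ unit cost 18 (adds 54)
total cost = 102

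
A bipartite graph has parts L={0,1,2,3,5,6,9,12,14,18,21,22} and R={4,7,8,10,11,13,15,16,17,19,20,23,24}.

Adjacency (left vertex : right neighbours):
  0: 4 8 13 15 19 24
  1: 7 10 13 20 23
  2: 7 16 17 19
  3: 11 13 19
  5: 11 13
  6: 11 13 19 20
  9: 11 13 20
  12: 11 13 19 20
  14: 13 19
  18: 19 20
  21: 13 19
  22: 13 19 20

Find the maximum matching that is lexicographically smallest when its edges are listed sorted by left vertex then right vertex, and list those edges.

|M| = 7 (so the lex-smallest maximum matching has 7 edges)
process left vertices in ascending order; for each, take the smallest-labelled available neighbour that still permits 7 edges overall, or leave it unmatched if none does
lex-smallest matching: {0-4, 1-7, 2-16, 3-11, 5-13, 6-19, 9-20}

Lex-smallest maximum matching: {(0,4), (1,7), (2,16), (3,11), (5,13), (6,19), (9,20)}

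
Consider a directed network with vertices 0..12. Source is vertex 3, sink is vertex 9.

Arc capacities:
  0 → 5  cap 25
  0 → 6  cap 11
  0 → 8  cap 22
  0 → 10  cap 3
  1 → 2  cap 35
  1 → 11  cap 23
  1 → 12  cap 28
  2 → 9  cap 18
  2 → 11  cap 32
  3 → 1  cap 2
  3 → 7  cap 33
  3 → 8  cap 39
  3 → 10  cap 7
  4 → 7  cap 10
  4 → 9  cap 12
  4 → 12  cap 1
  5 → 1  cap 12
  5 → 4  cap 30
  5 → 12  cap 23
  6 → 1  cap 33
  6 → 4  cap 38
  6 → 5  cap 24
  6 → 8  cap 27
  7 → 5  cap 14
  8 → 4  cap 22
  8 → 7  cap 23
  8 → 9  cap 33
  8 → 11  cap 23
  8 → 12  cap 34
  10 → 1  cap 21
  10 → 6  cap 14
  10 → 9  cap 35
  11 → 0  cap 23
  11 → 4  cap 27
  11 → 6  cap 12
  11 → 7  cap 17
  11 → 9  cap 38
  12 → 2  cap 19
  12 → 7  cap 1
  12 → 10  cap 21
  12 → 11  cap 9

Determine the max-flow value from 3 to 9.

augment #1: 3→8→9 bottleneck 33, total now 33
augment #2: 3→10→9 bottleneck 7, total now 40
augment #3: 3→1→2→9 bottleneck 2, total now 42
augment #4: 3→8→4→9 bottleneck 6, total now 48
augment #5: 3→7→5→4→9 bottleneck 6, total now 54
augment #6: 3→7→5→1→2→9 bottleneck 8, total now 62

Maximum flow value: 62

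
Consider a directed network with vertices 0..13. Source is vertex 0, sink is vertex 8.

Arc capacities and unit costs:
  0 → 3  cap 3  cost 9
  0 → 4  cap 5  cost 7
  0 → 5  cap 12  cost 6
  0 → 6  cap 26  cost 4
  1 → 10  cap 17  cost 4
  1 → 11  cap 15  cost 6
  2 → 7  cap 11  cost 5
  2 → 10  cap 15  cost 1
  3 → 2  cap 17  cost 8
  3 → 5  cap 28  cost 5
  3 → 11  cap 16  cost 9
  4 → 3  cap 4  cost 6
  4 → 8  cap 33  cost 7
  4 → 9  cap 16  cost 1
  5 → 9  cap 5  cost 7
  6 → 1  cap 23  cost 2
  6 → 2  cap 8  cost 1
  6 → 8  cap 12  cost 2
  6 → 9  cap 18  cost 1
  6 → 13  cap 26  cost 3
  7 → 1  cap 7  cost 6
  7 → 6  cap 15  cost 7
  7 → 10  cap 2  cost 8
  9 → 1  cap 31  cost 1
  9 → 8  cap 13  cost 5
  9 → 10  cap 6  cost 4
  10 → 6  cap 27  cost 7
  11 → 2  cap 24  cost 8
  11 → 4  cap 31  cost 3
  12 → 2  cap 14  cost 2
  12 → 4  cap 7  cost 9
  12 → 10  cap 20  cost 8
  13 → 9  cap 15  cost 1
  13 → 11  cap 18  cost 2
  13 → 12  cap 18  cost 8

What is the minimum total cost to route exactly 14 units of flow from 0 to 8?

Minimum cost for 14 units: 92

shortest-cost path #1: 0→6→8 push 12 @ unit cost 6 (adds 72)
shortest-cost path #2: 0→6→9→8 push 2 @ unit cost 10 (adds 20)
total cost = 92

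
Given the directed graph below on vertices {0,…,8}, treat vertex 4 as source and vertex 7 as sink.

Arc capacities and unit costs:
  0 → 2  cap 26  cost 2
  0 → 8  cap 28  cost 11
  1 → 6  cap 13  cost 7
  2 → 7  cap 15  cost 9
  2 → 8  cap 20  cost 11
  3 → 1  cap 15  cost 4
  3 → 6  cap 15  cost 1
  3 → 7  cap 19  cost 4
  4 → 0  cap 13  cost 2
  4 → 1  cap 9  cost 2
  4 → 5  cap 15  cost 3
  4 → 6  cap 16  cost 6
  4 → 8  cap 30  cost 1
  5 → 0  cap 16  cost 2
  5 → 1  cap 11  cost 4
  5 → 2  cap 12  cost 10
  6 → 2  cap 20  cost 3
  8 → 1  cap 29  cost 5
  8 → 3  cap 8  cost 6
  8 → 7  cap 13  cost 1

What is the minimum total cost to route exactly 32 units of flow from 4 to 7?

Minimum cost for 32 units: 257

shortest-cost path #1: 4→8→7 push 13 @ unit cost 2 (adds 26)
shortest-cost path #2: 4→8→3→7 push 8 @ unit cost 11 (adds 88)
shortest-cost path #3: 4→0→2→7 push 11 @ unit cost 13 (adds 143)
total cost = 257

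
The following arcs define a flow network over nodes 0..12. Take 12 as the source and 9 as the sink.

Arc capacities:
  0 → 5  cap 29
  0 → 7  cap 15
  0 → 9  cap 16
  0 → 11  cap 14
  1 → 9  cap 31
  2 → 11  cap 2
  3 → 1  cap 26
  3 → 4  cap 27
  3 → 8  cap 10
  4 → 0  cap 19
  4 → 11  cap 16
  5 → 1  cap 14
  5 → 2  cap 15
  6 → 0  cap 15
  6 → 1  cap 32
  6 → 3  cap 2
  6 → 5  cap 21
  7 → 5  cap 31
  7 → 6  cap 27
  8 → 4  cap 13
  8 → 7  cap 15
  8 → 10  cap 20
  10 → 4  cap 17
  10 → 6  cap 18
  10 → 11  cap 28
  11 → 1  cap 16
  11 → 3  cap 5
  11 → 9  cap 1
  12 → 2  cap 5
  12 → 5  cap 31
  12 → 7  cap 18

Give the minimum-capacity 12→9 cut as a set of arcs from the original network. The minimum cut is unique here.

augment #1: 12→2→11→9 push 1
augment #2: 12→5→1→9 push 14
augment #3: 12→2→11→1→9 push 1
augment #4: 12→7→6→0→9 push 15
augment #5: 12→7→6→1→9 push 3
max flow = 34; residual-reachable set from 12 gives S-side
cut edges (S→T): {(2,11), (5,1), (12,7)} total cap 34

Min-cut arcs: {(2,11), (5,1), (12,7)} (total capacity 34)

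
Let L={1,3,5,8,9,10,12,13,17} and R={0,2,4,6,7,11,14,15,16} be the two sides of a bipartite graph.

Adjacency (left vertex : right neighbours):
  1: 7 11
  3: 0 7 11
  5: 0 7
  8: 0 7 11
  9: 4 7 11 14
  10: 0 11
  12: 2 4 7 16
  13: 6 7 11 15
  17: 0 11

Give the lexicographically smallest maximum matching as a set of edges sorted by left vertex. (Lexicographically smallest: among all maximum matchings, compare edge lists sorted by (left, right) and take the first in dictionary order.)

|M| = 6 (so the lex-smallest maximum matching has 6 edges)
process left vertices in ascending order; for each, take the smallest-labelled available neighbour that still permits 6 edges overall, or leave it unmatched if none does
lex-smallest matching: {1-7, 3-0, 8-11, 9-4, 12-2, 13-6}

Lex-smallest maximum matching: {(1,7), (3,0), (8,11), (9,4), (12,2), (13,6)}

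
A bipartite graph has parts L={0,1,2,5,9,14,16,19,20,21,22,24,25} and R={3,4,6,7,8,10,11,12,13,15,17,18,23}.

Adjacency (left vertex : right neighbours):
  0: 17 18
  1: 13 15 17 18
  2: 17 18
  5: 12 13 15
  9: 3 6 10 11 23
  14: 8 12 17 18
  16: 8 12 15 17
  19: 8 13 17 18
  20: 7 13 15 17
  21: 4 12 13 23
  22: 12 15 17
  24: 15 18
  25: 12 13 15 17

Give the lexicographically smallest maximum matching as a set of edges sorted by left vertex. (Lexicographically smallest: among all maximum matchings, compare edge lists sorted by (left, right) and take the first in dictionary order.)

Lex-smallest maximum matching: {(0,17), (1,13), (2,18), (5,12), (9,3), (14,8), (16,15), (20,7), (21,4)}

|M| = 9 (so the lex-smallest maximum matching has 9 edges)
process left vertices in ascending order; for each, take the smallest-labelled available neighbour that still permits 9 edges overall, or leave it unmatched if none does
lex-smallest matching: {0-17, 1-13, 2-18, 5-12, 9-3, 14-8, 16-15, 20-7, 21-4}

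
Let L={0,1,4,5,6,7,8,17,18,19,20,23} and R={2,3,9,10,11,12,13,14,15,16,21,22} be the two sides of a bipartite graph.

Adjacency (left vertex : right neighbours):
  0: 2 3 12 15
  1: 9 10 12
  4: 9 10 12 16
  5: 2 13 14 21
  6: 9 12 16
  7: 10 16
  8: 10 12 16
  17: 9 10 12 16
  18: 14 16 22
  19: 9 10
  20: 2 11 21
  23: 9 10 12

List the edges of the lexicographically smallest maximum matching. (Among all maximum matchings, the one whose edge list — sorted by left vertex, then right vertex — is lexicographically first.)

|M| = 8 (so the lex-smallest maximum matching has 8 edges)
process left vertices in ascending order; for each, take the smallest-labelled available neighbour that still permits 8 edges overall, or leave it unmatched if none does
lex-smallest matching: {0-2, 1-9, 4-10, 5-13, 6-12, 7-16, 18-14, 20-11}

Lex-smallest maximum matching: {(0,2), (1,9), (4,10), (5,13), (6,12), (7,16), (18,14), (20,11)}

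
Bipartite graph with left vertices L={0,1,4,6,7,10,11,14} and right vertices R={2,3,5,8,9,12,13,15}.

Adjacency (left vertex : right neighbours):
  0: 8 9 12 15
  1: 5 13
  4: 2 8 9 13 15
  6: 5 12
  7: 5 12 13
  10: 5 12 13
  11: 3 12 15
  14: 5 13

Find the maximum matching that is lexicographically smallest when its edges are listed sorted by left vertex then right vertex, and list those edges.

Lex-smallest maximum matching: {(0,8), (1,5), (4,2), (6,12), (7,13), (11,3)}

|M| = 6 (so the lex-smallest maximum matching has 6 edges)
process left vertices in ascending order; for each, take the smallest-labelled available neighbour that still permits 6 edges overall, or leave it unmatched if none does
lex-smallest matching: {0-8, 1-5, 4-2, 6-12, 7-13, 11-3}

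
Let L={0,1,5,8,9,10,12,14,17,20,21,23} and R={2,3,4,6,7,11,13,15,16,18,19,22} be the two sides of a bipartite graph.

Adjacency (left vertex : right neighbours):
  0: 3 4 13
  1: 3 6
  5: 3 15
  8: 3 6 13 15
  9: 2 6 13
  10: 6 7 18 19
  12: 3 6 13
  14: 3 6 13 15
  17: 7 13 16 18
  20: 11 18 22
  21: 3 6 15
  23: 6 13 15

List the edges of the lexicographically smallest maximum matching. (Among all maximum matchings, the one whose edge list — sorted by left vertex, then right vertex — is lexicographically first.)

|M| = 9 (so the lex-smallest maximum matching has 9 edges)
process left vertices in ascending order; for each, take the smallest-labelled available neighbour that still permits 9 edges overall, or leave it unmatched if none does
lex-smallest matching: {0-4, 1-3, 5-15, 8-6, 9-2, 10-7, 12-13, 17-16, 20-11}

Lex-smallest maximum matching: {(0,4), (1,3), (5,15), (8,6), (9,2), (10,7), (12,13), (17,16), (20,11)}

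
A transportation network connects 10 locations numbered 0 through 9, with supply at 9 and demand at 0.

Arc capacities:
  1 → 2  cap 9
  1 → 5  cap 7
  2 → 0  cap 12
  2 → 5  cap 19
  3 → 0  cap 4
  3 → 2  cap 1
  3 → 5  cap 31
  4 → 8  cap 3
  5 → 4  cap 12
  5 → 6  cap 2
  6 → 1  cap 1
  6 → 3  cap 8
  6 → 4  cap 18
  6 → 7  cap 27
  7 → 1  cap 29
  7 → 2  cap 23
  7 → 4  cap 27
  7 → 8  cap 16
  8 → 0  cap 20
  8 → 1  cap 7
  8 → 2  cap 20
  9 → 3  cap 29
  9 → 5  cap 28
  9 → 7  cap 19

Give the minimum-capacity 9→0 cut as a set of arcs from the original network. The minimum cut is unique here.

Min-cut arcs: {(3,0), (3,2), (4,8), (5,6), (9,7)} (total capacity 29)

augment #1: 9→3→0 push 4
augment #2: 9→3→2→0 push 1
augment #3: 9→7→2→0 push 11
augment #4: 9→7→8→0 push 8
augment #5: 9→5→4→8→0 push 3
augment #6: 9→5→6→7→8→0 push 2
max flow = 29; residual-reachable set from 9 gives S-side
cut edges (S→T): {(3,0), (3,2), (4,8), (5,6), (9,7)} total cap 29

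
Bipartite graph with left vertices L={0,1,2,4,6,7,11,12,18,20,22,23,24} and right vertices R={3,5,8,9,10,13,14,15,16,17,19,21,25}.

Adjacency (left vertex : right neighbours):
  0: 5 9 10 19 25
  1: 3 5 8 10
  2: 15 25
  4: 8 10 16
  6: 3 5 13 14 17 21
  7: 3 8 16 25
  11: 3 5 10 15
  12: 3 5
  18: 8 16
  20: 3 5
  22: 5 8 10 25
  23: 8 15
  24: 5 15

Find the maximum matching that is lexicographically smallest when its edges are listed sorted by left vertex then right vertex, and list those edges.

|M| = 9 (so the lex-smallest maximum matching has 9 edges)
process left vertices in ascending order; for each, take the smallest-labelled available neighbour that still permits 9 edges overall, or leave it unmatched if none does
lex-smallest matching: {0-9, 1-3, 2-15, 4-8, 6-13, 7-16, 11-10, 12-5, 22-25}

Lex-smallest maximum matching: {(0,9), (1,3), (2,15), (4,8), (6,13), (7,16), (11,10), (12,5), (22,25)}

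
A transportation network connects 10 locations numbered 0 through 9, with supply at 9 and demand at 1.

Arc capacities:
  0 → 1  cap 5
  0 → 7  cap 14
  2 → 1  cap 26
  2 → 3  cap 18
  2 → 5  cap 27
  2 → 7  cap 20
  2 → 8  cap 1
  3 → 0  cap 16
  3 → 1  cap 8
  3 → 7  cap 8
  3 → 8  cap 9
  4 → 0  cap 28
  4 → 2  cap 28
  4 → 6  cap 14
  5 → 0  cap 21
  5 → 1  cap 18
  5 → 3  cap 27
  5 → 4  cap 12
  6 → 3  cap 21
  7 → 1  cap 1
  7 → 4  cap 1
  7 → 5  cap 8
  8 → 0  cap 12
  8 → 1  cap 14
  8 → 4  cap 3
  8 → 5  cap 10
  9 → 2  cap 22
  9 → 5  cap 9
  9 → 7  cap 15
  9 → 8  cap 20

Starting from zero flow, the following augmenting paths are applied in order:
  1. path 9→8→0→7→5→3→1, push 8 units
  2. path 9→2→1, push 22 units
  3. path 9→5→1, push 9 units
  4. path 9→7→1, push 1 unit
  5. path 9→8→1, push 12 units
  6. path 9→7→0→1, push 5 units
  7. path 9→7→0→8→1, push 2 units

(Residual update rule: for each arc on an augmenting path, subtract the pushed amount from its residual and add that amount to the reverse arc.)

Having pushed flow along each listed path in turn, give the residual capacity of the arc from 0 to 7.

after path 1 (9→8→0→7→5→3→1, push 8): res(0,7)=6
after path 2 (9→2→1, push 22): res(0,7)=6
after path 3 (9→5→1, push 9): res(0,7)=6
after path 4 (9→7→1, push 1): res(0,7)=6
after path 5 (9→8→1, push 12): res(0,7)=6
after path 6 (9→7→0→1, push 5): res(0,7)=11
after path 7 (9→7→0→8→1, push 2): res(0,7)=13

Residual capacity of (0,7): 13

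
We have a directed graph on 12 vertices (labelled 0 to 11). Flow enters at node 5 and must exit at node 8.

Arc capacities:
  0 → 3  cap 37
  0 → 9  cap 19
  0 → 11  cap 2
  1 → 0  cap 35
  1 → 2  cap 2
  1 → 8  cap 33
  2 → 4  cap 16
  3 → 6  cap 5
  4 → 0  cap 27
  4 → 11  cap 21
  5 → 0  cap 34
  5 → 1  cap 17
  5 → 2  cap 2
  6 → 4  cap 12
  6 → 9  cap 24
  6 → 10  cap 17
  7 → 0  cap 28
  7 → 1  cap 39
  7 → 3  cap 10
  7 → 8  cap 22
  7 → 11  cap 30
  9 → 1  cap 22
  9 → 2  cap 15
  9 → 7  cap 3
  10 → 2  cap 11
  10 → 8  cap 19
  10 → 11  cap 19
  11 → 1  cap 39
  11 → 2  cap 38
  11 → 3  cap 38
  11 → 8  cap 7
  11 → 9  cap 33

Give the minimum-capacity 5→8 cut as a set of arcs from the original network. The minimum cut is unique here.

Min-cut arcs: {(0,9), (0,11), (3,6), (5,1), (5,2)} (total capacity 45)

augment #1: 5→1→8 push 17
augment #2: 5→0→11→8 push 2
augment #3: 5→0→9→1→8 push 16
augment #4: 5→0→9→7→8 push 3
augment #5: 5→2→4→11→8 push 2
augment #6: 5→0→3→6→10→8 push 5
max flow = 45; residual-reachable set from 5 gives S-side
cut edges (S→T): {(0,9), (0,11), (3,6), (5,1), (5,2)} total cap 45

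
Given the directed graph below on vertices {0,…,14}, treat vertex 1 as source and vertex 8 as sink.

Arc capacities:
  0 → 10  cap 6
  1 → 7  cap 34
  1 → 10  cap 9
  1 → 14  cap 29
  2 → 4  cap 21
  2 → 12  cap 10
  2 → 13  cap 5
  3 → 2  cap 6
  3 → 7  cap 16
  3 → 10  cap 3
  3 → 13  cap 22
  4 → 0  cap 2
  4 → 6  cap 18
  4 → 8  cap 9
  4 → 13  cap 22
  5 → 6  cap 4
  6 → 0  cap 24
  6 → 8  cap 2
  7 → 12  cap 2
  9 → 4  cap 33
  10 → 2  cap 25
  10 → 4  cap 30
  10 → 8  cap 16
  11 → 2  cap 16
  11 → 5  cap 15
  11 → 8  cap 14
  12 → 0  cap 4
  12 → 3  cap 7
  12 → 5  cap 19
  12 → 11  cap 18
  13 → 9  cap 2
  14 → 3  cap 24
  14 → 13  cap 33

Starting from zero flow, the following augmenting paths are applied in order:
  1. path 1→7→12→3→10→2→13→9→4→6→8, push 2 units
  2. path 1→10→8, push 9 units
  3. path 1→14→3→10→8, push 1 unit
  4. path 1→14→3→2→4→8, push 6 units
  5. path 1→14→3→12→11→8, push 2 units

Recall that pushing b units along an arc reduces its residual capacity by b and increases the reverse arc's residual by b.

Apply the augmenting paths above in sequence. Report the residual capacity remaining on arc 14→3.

after path 1 (1→7→12→3→10→2→13→9→4→6→8, push 2): res(14,3)=24
after path 2 (1→10→8, push 9): res(14,3)=24
after path 3 (1→14→3→10→8, push 1): res(14,3)=23
after path 4 (1→14→3→2→4→8, push 6): res(14,3)=17
after path 5 (1→14→3→12→11→8, push 2): res(14,3)=15

Residual capacity of (14,3): 15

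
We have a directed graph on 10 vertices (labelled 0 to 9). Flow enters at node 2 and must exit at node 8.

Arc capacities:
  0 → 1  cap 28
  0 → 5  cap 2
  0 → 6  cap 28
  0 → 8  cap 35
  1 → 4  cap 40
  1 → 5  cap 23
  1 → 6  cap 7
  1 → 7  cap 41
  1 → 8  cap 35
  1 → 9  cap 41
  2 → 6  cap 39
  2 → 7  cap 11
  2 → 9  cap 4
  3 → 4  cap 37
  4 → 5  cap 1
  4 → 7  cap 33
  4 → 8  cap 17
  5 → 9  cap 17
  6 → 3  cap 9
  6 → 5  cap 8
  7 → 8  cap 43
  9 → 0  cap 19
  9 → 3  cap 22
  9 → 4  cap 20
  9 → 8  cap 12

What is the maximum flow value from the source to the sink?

augment #1: 2→7→8 bottleneck 11, total now 11
augment #2: 2→9→8 bottleneck 4, total now 15
augment #3: 2→6→3→4→8 bottleneck 9, total now 24
augment #4: 2→6→5→9→8 bottleneck 8, total now 32

Maximum flow value: 32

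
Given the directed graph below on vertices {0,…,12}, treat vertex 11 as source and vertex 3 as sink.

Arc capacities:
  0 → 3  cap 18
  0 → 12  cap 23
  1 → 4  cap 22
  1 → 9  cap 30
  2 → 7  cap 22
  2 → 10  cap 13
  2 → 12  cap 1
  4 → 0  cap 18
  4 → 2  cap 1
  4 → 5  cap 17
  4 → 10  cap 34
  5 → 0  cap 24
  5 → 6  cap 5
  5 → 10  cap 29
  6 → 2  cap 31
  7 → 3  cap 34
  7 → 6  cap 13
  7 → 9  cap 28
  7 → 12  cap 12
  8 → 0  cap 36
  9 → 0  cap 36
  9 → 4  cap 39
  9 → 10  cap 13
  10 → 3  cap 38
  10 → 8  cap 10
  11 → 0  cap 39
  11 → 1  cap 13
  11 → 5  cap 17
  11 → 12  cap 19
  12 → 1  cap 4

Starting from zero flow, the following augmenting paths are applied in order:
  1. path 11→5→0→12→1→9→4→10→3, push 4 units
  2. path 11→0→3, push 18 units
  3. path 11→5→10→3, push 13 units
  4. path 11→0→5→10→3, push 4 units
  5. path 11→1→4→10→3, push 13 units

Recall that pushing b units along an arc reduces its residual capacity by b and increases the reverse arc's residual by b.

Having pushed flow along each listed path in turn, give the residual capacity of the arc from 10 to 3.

Residual capacity of (10,3): 4

after path 1 (11→5→0→12→1→9→4→10→3, push 4): res(10,3)=34
after path 2 (11→0→3, push 18): res(10,3)=34
after path 3 (11→5→10→3, push 13): res(10,3)=21
after path 4 (11→0→5→10→3, push 4): res(10,3)=17
after path 5 (11→1→4→10→3, push 13): res(10,3)=4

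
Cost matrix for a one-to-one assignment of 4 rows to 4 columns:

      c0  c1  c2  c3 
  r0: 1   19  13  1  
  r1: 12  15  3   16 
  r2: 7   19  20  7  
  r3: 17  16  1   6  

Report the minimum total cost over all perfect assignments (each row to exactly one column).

Minimum assignment cost: 24

one of 2 optimal assignments: row0→col0 (cost 1), row1→col1 (cost 15), row2→col3 (cost 7), row3→col2 (cost 1)
total = 1 + 15 + 7 + 1 = 24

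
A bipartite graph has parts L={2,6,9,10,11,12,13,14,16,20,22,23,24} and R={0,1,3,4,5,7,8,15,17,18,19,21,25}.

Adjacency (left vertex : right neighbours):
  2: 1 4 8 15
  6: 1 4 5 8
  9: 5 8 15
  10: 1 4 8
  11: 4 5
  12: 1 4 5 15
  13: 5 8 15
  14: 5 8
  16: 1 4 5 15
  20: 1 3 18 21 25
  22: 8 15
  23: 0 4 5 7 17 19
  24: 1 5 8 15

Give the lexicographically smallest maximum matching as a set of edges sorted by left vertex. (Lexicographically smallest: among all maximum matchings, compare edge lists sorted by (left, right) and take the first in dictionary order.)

|M| = 7 (so the lex-smallest maximum matching has 7 edges)
process left vertices in ascending order; for each, take the smallest-labelled available neighbour that still permits 7 edges overall, or leave it unmatched if none does
lex-smallest matching: {2-1, 6-4, 9-5, 10-8, 12-15, 20-3, 23-0}

Lex-smallest maximum matching: {(2,1), (6,4), (9,5), (10,8), (12,15), (20,3), (23,0)}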